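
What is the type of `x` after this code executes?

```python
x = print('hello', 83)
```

print() returns None

NoneType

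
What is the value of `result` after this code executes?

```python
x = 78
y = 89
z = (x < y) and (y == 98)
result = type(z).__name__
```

x is int; y is int; z is bool; result = 'bool'

'bool'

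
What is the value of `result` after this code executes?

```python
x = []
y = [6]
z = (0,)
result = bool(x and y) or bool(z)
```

x = []; y = [6]; z = (0,); result = True

True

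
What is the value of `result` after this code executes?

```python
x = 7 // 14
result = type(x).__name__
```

x is int; result = 'int'

'int'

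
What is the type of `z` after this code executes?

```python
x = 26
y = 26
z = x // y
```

int // int = int

int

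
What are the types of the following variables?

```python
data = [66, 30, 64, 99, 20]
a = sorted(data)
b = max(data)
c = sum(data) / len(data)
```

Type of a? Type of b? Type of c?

sorted() returns list; max of ints returns int; int / int = float

list, int, float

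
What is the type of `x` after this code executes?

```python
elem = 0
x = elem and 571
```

'and' returns first falsy value (0 is int)

int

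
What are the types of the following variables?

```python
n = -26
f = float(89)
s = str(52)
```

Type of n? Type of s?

n is assigned a bare integer (no decimal point), so it is an int; s is assigned the result of calling str(), which returns a str

int, str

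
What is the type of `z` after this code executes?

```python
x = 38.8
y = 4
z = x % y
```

float % int = float

float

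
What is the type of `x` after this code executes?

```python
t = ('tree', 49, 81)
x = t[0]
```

Index 0 of tuple is a str literal

str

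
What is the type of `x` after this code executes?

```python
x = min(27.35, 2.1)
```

min() of floats returns float

float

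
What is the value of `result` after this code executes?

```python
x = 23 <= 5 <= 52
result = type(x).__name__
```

x is bool; result = 'bool'

'bool'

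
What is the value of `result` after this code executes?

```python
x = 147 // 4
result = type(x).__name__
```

x is int; result = 'int'

'int'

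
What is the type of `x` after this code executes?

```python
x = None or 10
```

'or' with None returns the other truthy value

int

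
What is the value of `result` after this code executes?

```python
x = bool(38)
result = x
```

x = True; result = True

True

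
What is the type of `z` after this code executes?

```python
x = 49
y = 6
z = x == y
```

Equality comparison returns bool

bool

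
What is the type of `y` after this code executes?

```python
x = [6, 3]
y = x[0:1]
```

Slicing a list returns a list

list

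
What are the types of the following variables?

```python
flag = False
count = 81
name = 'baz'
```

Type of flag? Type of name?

flag is assigned the constant False, which has type bool; name is assigned a quoted string literal, so it is a str

bool, str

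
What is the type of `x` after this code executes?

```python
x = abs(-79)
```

abs() of int returns int

int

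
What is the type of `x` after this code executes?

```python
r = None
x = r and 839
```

'and' returns first falsy value (None)

NoneType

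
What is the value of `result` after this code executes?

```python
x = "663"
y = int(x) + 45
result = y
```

x = '663'; y = 708; result = 708

708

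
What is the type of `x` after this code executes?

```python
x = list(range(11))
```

list(range()) returns list

list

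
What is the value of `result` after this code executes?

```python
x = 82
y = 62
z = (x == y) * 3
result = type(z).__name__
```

x is int; y is int; z is int; result = 'int'

'int'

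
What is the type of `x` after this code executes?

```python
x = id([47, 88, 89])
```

id() returns int

int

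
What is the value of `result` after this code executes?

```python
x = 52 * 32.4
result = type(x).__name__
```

x is float; result = 'float'

'float'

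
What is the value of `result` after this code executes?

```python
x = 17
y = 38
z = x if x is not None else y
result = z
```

x = 17; y = 38; z = 17; result = 17

17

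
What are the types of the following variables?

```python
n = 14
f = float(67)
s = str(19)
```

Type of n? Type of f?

n is assigned a bare integer (no decimal point), so it is an int; f is assigned the result of calling float(), which returns a float

int, float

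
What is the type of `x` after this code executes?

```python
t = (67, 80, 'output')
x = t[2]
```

Index 2 of tuple is a str literal

str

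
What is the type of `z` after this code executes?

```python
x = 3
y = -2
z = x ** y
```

int ** negative = float

float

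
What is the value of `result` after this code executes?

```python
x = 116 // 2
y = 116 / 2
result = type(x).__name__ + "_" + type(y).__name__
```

x is int; y is float; result = 'int_float'

'int_float'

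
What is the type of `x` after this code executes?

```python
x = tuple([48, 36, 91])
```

tuple() constructor returns tuple

tuple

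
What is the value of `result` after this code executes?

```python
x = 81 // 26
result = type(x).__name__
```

x is int; result = 'int'

'int'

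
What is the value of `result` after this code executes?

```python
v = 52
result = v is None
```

v = 52; result = False

False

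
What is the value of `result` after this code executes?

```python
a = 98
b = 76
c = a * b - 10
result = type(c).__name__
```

a is int; b is int; c is int; result = 'int'

'int'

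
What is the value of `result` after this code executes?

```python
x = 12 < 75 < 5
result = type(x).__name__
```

x is bool; result = 'bool'

'bool'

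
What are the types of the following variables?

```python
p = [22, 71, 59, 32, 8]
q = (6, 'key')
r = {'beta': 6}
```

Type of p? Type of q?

p is assigned a list literal (square brackets); q is assigned a tuple (parenthesized, comma-separated values)

list, tuple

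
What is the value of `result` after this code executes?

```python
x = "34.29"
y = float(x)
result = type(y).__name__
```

x is str; y is float; result = 'float'

'float'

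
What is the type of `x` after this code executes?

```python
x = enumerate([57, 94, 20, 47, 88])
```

enumerate() returns an enumerate object

enumerate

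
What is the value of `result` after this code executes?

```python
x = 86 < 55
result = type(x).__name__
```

x is bool; result = 'bool'

'bool'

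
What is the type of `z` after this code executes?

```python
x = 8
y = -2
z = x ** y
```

int ** negative = float

float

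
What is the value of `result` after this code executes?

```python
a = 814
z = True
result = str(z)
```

a = 814; z = True; result = 'True'

'True'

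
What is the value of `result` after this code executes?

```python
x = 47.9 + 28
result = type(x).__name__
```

x is float; result = 'float'

'float'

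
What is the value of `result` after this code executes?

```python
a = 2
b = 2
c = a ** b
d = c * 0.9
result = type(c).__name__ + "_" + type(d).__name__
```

a is int; b is int; c is int; d is float; result = 'int_float'

'int_float'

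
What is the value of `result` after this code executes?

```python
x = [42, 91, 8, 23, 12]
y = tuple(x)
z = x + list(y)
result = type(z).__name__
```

x is list; y is tuple; z is list; result = 'list'

'list'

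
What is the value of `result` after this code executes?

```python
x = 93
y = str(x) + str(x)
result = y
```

x = 93; y = '9393'; result = '9393'

'9393'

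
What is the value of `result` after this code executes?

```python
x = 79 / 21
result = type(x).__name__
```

x is float; result = 'float'

'float'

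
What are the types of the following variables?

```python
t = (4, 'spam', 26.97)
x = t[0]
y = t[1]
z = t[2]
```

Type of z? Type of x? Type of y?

tuple[2] is float; tuple[0] is int; tuple[1] is str

float, int, str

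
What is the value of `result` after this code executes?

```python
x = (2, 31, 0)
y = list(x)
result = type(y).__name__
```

x is tuple; y is list; result = 'list'

'list'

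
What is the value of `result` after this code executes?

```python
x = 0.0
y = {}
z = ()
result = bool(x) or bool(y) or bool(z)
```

x = 0.0; y = {}; z = (); result = False

False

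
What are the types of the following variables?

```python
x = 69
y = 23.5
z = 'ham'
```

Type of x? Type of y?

x is assigned a bare integer (no decimal point), so it is an int; y is assigned a number with a decimal point, so it is a float

int, float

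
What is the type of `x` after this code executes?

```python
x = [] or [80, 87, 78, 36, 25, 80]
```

'or' returns first truthy value (list)

list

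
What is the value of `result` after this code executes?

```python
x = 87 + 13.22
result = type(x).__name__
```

x is float; result = 'float'

'float'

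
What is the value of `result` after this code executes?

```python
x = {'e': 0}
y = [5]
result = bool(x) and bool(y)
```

x = {'e': 0}; y = [5]; result = True

True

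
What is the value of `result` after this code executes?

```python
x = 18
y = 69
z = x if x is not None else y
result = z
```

x = 18; y = 69; z = 18; result = 18

18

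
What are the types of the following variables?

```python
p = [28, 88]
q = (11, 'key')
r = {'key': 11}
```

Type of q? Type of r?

q is assigned a tuple (parenthesized, comma-separated values); r is assigned a dict literal ({key: value})

tuple, dict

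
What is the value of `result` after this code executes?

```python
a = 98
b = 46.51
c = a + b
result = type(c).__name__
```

a is int; b is float; c is float; result = 'float'

'float'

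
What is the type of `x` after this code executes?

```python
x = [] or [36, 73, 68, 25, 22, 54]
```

'or' returns first truthy value (list)

list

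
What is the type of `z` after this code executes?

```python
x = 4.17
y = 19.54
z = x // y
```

float // float = float

float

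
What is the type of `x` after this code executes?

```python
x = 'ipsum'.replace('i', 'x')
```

str.replace() returns str

str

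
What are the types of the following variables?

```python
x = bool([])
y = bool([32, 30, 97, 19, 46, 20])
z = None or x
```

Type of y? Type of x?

bool() returns bool; bool() returns bool

bool, bool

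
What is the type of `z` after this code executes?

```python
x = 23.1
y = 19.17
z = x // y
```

float // float = float

float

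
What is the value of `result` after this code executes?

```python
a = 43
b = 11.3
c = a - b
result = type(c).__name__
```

a is int; b is float; c is float; result = 'float'

'float'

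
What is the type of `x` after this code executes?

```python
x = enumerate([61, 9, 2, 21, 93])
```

enumerate() returns an enumerate object

enumerate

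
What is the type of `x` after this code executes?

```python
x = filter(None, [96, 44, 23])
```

filter() returns a filter object

filter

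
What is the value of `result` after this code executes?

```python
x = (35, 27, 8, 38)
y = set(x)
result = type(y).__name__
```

x is tuple; y is set; result = 'set'

'set'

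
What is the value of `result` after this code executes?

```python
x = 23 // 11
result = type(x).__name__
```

x is int; result = 'int'

'int'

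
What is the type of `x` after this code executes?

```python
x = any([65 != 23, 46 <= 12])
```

any() returns bool

bool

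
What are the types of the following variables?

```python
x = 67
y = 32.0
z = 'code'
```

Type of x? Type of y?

x is assigned a bare integer (no decimal point), so it is an int; y is assigned a number with a decimal point, so it is a float

int, float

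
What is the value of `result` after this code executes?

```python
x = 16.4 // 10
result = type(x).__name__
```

x is float; result = 'float'

'float'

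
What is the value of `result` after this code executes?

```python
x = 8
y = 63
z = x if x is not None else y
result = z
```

x = 8; y = 63; z = 8; result = 8

8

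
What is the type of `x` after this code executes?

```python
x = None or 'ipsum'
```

'or' with None returns the other truthy value (str)

str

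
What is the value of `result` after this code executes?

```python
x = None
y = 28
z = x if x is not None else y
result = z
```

x = None; y = 28; z = 28; result = 28

28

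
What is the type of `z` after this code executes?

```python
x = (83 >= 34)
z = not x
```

'not' returns bool

bool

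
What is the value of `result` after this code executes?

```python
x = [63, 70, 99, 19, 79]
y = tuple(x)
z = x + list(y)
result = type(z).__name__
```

x is list; y is tuple; z is list; result = 'list'

'list'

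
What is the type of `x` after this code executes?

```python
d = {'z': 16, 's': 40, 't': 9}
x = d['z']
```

Accessing dict[str, int] with str key returns int

int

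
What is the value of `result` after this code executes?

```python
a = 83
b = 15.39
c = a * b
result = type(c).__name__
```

a is int; b is float; c is float; result = 'float'

'float'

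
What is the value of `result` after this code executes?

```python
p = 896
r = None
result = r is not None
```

p = 896; r = None; result = False

False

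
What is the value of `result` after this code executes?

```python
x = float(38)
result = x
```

x = 38.0; result = 38.0

38.0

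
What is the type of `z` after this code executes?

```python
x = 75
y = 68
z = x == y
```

Equality comparison returns bool

bool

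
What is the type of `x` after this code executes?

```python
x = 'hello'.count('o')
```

str.count() returns int

int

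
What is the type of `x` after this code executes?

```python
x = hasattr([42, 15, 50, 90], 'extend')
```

hasattr() returns bool

bool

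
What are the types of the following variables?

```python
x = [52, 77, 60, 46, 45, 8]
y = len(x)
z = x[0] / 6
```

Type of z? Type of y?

int / int = float; len() returns int

float, int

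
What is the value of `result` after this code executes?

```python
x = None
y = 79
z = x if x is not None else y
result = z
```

x = None; y = 79; z = 79; result = 79

79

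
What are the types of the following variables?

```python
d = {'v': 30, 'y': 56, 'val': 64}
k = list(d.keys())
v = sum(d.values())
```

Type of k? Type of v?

list() converts to list; sum of ints is int

list, int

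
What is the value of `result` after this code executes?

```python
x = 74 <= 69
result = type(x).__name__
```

x is bool; result = 'bool'

'bool'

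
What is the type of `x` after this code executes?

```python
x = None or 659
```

'or' with None returns the other truthy value

int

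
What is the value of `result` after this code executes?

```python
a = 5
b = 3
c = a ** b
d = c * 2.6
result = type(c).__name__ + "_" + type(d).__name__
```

a is int; b is int; c is int; d is float; result = 'int_float'

'int_float'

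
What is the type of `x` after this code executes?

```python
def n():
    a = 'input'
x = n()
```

Function without return returns None

NoneType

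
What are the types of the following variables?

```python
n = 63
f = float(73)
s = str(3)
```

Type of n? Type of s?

n is assigned a bare integer (no decimal point), so it is an int; s is assigned the result of calling str(), which returns a str

int, str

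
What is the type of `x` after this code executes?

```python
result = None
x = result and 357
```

'and' returns first falsy value (None)

NoneType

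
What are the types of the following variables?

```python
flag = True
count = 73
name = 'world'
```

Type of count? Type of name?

count is assigned a bare integer (no decimal point), so it is an int; name is assigned a quoted string literal, so it is a str

int, str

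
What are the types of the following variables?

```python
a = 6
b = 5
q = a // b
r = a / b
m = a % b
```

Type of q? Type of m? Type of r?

// returns int; % of ints returns int; / returns float

int, int, float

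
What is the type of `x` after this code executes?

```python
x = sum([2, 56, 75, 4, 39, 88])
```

sum() of ints returns int

int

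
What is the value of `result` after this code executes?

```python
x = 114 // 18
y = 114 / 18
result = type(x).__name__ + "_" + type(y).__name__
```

x is int; y is float; result = 'int_float'

'int_float'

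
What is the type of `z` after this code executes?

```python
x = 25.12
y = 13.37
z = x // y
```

float // float = float

float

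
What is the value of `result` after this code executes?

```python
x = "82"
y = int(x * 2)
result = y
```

x = '82'; y = 8282; result = 8282

8282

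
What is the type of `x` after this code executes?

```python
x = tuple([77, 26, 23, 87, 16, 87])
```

tuple() constructor returns tuple

tuple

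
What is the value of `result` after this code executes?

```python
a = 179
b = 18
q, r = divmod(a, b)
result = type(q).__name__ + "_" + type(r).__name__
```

a is int; b is int; q is int; r is int; result = 'int_int'

'int_int'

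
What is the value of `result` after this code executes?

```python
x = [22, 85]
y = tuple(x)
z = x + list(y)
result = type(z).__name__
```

x is list; y is tuple; z is list; result = 'list'

'list'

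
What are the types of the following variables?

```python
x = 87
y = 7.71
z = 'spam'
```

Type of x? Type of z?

x is assigned a bare integer (no decimal point), so it is an int; z is assigned a quoted string literal, so it is a str

int, str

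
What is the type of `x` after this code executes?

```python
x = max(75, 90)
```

max() of ints returns int

int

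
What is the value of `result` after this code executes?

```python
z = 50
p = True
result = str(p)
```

z = 50; p = True; result = 'True'

'True'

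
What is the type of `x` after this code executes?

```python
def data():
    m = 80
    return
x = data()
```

Bare return returns None

NoneType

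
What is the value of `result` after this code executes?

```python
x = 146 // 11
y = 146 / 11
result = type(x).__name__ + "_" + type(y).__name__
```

x is int; y is float; result = 'int_float'

'int_float'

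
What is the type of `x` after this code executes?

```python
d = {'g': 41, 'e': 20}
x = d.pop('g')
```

dict.pop() returns the value

int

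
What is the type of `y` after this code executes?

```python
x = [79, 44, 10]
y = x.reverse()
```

list.reverse() returns None

NoneType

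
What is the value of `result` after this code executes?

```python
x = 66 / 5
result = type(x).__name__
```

x is float; result = 'float'

'float'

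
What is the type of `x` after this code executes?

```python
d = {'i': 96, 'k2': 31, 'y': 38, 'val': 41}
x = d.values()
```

.values() returns dict_values view

dict_values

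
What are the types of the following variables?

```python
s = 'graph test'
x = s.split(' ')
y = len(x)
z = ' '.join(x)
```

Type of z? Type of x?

str.join() returns str; str.split() returns list

str, list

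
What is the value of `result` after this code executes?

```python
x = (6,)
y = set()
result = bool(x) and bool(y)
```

x = (6,); y = set(); result = False

False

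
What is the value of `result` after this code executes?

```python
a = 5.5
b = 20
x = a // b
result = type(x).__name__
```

a is float; b is int; x is float; result = 'float'

'float'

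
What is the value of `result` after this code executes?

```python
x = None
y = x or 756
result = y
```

x = None; y = 756; result = 756

756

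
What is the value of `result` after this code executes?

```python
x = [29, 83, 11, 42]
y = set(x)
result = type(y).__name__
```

x is list; y is set; result = 'set'

'set'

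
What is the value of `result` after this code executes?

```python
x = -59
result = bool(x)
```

x = -59; result = True

True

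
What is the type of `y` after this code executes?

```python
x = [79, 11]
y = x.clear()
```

list.clear() returns None

NoneType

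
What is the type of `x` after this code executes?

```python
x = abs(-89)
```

abs() of int returns int

int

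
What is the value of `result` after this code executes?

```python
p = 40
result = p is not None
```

p = 40; result = True

True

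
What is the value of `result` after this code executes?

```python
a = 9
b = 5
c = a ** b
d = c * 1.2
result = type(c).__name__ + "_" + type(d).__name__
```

a is int; b is int; c is int; d is float; result = 'int_float'

'int_float'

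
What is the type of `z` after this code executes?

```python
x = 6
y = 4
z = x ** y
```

positive int ** positive int = int

int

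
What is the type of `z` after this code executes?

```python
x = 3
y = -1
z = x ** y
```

int ** negative = float

float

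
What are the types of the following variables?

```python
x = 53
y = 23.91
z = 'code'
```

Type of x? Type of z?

x is assigned a bare integer (no decimal point), so it is an int; z is assigned a quoted string literal, so it is a str

int, str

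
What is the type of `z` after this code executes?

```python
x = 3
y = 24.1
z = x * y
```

int * float = float

float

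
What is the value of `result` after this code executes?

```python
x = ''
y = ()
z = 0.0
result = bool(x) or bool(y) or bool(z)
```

x = ''; y = (); z = 0.0; result = False

False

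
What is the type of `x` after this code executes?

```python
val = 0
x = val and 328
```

'and' returns first falsy value (0 is int)

int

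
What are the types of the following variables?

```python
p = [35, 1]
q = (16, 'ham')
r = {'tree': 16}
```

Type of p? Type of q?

p is assigned a list literal (square brackets); q is assigned a tuple (parenthesized, comma-separated values)

list, tuple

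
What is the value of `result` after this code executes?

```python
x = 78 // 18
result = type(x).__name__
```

x is int; result = 'int'

'int'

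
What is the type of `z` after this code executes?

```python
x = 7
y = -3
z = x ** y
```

int ** negative = float

float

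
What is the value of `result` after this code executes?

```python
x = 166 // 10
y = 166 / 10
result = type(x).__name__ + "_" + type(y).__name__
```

x is int; y is float; result = 'int_float'

'int_float'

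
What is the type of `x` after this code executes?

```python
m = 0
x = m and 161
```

'and' returns first falsy value (0 is int)

int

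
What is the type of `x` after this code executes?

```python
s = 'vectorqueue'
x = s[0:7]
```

Slicing a str returns str

str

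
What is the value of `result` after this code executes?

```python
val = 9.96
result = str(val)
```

val = 9.96; result = '9.96'

'9.96'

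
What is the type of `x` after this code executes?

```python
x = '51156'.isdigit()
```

str.isdigit() returns bool

bool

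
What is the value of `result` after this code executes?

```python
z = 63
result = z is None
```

z = 63; result = False

False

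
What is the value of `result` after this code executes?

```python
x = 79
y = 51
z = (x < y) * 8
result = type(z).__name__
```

x is int; y is int; z is int; result = 'int'

'int'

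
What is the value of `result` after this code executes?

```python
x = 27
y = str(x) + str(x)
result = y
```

x = 27; y = '2727'; result = '2727'

'2727'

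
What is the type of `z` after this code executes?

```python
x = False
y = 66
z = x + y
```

bool + int = int (bool is subclass of int)

int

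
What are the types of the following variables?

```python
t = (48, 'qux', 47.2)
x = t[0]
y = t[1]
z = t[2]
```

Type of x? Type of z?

tuple[0] is int; tuple[2] is float

int, float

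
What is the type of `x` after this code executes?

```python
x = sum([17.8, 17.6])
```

sum() of floats returns float

float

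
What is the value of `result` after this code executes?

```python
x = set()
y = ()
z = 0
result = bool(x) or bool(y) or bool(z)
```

x = set(); y = (); z = 0; result = False

False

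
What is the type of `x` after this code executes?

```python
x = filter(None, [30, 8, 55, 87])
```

filter() returns a filter object

filter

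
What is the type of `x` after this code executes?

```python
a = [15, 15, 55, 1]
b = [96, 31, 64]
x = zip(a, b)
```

zip() returns a zip object

zip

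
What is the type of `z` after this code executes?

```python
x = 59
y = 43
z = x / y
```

int / int = float

float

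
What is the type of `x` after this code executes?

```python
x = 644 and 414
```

'and' with truthy values returns last operand (int)

int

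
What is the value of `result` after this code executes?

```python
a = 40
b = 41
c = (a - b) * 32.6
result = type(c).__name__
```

a is int; b is int; c is float; result = 'float'

'float'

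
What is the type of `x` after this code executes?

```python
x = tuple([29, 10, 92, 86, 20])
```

tuple() constructor returns tuple

tuple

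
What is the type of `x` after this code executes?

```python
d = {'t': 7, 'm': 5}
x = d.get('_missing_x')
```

dict.get() returns None when key not found

NoneType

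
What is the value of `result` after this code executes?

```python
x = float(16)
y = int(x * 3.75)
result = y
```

x = 16.0; y = 60; result = 60

60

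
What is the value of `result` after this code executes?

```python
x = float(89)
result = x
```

x = 89.0; result = 89.0

89.0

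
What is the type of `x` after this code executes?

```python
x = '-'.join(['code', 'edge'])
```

str.join() returns str

str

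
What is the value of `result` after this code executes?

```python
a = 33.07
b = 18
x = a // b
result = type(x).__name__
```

a is float; b is int; x is float; result = 'float'

'float'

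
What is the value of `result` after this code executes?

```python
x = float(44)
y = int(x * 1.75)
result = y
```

x = 44.0; y = 77; result = 77

77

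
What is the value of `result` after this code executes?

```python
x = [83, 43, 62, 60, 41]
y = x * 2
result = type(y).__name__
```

x is list; y is list; result = 'list'

'list'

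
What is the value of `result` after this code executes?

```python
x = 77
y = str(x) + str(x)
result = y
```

x = 77; y = '7777'; result = '7777'

'7777'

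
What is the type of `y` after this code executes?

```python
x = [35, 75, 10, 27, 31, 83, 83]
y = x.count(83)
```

list.count() returns int

int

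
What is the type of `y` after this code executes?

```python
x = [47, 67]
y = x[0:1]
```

Slicing a list returns a list

list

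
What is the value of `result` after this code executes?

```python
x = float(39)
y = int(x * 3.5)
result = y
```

x = 39.0; y = 136; result = 136

136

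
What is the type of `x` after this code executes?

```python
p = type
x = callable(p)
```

callable() returns bool

bool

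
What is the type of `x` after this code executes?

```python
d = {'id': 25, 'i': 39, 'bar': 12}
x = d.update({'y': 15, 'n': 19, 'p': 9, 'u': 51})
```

dict.update() returns None

NoneType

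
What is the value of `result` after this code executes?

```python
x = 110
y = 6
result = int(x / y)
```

x = 110; y = 6; result = 18

18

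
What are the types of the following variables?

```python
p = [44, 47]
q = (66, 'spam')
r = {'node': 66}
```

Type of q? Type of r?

q is assigned a tuple (parenthesized, comma-separated values); r is assigned a dict literal ({key: value})

tuple, dict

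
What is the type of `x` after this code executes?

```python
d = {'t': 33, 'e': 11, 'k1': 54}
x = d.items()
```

dict.items() returns dict_items view

dict_items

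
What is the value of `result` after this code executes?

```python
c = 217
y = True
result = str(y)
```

c = 217; y = True; result = 'True'

'True'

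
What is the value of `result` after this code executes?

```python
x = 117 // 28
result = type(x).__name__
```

x is int; result = 'int'

'int'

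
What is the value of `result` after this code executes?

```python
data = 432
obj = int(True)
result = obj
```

data = 432; obj = 1; result = 1

1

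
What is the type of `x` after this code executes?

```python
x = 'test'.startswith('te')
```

str.startswith() returns bool

bool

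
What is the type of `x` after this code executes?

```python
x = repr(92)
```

repr() returns str

str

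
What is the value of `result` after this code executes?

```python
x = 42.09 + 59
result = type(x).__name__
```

x is float; result = 'float'

'float'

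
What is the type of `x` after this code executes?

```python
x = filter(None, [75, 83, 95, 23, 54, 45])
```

filter() returns a filter object

filter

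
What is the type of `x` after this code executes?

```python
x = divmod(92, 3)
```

divmod() returns tuple of (quotient, remainder)

tuple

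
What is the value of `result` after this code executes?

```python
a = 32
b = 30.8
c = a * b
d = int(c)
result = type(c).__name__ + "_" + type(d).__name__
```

a is int; b is float; c is float; d is int; result = 'float_int'

'float_int'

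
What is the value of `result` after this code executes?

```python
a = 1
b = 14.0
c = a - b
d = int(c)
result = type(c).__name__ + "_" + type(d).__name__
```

a is int; b is float; c is float; d is int; result = 'float_int'

'float_int'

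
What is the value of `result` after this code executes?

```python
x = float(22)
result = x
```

x = 22.0; result = 22.0

22.0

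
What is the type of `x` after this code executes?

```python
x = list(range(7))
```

list(range()) returns list

list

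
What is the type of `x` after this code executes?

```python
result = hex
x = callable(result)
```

callable() returns bool

bool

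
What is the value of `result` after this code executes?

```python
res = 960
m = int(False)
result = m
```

res = 960; m = 0; result = 0

0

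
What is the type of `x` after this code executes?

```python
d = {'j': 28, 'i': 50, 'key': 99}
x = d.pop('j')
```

dict.pop() returns the value

int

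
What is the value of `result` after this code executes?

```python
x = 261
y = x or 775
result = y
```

x = 261; y = 261; result = 261

261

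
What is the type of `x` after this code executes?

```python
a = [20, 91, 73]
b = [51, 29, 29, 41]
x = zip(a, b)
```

zip() returns a zip object

zip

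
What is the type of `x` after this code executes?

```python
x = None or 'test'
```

'or' with None returns the other truthy value (str)

str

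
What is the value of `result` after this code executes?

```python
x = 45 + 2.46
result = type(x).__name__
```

x is float; result = 'float'

'float'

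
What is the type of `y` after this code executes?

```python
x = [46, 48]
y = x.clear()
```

list.clear() returns None

NoneType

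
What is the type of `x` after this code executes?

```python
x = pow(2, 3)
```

pow(int, int) returns int

int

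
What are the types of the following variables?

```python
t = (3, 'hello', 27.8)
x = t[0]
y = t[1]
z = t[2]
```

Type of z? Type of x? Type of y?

tuple[2] is float; tuple[0] is int; tuple[1] is str

float, int, str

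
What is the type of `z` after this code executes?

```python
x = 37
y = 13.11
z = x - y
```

int - float = float

float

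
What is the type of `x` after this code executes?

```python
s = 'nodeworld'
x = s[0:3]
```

Slicing a str returns str

str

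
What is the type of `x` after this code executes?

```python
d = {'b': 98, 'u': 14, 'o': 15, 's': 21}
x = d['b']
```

Accessing dict[str, int] with str key returns int

int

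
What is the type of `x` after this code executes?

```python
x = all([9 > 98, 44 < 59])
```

all() returns bool

bool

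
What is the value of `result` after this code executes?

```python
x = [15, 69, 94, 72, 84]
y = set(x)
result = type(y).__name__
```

x is list; y is set; result = 'set'

'set'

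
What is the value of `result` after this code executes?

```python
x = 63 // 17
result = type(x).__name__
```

x is int; result = 'int'

'int'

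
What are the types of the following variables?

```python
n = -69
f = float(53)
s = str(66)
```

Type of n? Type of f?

n is assigned a bare integer (no decimal point), so it is an int; f is assigned the result of calling float(), which returns a float

int, float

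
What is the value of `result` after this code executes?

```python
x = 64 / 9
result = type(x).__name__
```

x is float; result = 'float'

'float'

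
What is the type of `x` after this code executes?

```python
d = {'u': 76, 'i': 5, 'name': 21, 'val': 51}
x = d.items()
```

dict.items() returns dict_items view

dict_items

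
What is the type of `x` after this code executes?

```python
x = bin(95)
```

bin() returns str representation

str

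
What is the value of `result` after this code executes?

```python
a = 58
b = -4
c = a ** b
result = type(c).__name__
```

a is int; b is int; c is float; result = 'float'

'float'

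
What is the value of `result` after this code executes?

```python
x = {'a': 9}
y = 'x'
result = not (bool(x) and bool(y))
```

x = {'a': 9}; y = 'x'; result = False

False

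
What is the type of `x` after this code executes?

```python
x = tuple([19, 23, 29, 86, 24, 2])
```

tuple() constructor returns tuple

tuple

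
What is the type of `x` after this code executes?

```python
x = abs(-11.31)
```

abs() of float returns float

float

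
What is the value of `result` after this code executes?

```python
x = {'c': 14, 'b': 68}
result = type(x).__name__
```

x is dict; result = 'dict'

'dict'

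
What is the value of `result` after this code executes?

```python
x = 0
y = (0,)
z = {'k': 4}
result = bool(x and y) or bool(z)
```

x = 0; y = (0,); z = {'k': 4}; result = True

True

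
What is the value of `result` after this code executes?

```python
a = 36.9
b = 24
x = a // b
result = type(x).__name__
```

a is float; b is int; x is float; result = 'float'

'float'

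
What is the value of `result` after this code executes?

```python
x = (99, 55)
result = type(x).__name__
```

x is tuple; result = 'tuple'

'tuple'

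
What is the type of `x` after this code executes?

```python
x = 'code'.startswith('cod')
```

str.startswith() returns bool

bool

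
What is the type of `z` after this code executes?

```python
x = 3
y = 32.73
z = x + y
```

int + float = float

float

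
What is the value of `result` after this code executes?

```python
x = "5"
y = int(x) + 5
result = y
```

x = '5'; y = 10; result = 10

10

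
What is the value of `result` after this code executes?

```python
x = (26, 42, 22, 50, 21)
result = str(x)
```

x = (26, 42, 22, 50, 21); result = '(26, 42, 22, 50, 21)'

'(26, 42, 22, 50, 21)'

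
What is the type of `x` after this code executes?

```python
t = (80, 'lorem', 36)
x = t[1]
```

Index 1 of tuple is a str literal

str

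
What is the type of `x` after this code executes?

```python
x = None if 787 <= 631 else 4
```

787 <= 631 is False, so the else branch is taken

int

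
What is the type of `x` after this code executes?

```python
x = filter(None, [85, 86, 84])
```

filter() returns a filter object

filter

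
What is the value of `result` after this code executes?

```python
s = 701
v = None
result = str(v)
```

s = 701; v = None; result = 'None'

'None'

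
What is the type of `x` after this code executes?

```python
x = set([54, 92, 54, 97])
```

set() constructor returns set

set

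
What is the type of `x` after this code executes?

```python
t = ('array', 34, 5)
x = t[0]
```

Index 0 of tuple is a str literal

str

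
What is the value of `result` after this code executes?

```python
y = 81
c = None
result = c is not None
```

y = 81; c = None; result = False

False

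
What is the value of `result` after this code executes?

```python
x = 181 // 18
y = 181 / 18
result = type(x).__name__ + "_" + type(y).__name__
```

x is int; y is float; result = 'int_float'

'int_float'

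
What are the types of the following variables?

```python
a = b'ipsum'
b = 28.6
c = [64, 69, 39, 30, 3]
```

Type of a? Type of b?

a is assigned a bytes literal (b'...' prefix); b is assigned a number with a decimal point, so it is a float

bytes, float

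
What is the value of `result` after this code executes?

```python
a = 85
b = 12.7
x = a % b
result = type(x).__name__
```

a is int; b is float; x is float; result = 'float'

'float'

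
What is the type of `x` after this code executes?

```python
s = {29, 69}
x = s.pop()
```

Popping from set[int] returns int

int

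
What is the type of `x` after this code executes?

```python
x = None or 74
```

'or' with None returns the other truthy value

int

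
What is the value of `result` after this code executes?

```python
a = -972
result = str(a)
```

a = -972; result = '-972'

'-972'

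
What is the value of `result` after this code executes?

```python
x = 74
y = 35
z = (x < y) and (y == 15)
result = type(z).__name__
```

x is int; y is int; z is bool; result = 'bool'

'bool'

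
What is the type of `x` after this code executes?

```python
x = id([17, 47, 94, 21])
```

id() returns int

int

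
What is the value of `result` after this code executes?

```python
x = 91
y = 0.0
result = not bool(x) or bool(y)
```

x = 91; y = 0.0; result = False

False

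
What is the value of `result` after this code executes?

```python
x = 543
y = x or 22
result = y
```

x = 543; y = 543; result = 543

543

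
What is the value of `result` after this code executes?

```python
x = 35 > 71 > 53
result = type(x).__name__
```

x is bool; result = 'bool'

'bool'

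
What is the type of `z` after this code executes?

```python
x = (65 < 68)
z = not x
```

'not' returns bool

bool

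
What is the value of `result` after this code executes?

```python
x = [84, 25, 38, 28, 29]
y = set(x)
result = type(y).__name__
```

x is list; y is set; result = 'set'

'set'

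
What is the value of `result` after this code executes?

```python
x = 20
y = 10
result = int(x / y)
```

x = 20; y = 10; result = 2

2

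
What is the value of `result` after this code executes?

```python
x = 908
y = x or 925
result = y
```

x = 908; y = 908; result = 908

908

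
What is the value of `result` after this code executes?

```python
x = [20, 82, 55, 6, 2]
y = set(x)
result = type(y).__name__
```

x is list; y is set; result = 'set'

'set'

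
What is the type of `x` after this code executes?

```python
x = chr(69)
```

chr() returns str (single char)

str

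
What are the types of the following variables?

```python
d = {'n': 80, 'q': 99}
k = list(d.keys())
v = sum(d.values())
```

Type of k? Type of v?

list() converts to list; sum of ints is int

list, int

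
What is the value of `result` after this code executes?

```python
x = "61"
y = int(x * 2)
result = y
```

x = '61'; y = 6161; result = 6161

6161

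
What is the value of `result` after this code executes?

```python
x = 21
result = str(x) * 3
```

x = 21; result = '212121'

'212121'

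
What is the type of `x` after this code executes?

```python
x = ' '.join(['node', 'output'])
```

str.join() returns str

str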